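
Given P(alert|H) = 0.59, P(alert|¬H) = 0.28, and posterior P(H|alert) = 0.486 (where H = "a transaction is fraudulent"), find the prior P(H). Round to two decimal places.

P(H) = 0.31

In odds form, posterior odds = prior odds × likelihood ratio, so prior odds = posterior odds ÷ LR.
Posterior odds = 0.486/(1−0.486) = 0.9455. LR = 0.59/0.28 = 2.1071.
Prior odds = 0.9455/2.1071 = 0.4487, so P(H) = 0.4487/(1+0.4487) ≈ 0.31.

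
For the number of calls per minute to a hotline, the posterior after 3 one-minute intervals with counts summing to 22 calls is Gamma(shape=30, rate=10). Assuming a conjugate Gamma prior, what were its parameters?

A Gamma(α, β) prior (rate parametrization) on a Poisson rate with n observations summing to S gives posterior Gamma(α+S, β+n).
So α = 30 − 22 = 8 and β = 10 − 3 = 7.

Gamma(shape=8, rate=7)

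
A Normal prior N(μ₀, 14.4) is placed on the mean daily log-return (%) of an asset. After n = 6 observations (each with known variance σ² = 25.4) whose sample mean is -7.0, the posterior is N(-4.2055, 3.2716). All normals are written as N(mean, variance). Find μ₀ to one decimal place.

μ₀ = 5.3

With known observation variance, the Normal–Normal posterior has precision τ_n = τ₀ + n/σ² and mean μ_n = (τ₀μ₀ + (n/σ²)x̄)/τ_n.
Here τ₀ = 1/14.4 = 0.069444 and τ_data = 6/25.4 = 0.236220, so τ_n = 0.305664.
Rearranging for μ₀: μ₀ = (μ_n·τ_n − τ_data·x̄)/τ₀ = (-4.2055·0.305664 − 0.236220·-7.0) / 0.069444 = 0.368070/0.069444 ≈ 5.3.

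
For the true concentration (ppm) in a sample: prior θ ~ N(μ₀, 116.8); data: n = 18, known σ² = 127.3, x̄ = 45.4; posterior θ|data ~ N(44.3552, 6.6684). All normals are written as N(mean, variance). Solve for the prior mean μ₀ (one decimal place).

The posterior mean is a precision-weighted average: μ_n = (τ₀μ₀ + τ_data·x̄)/(τ₀+τ_data), with τ₀=1/σ₀² and τ_data=n/σ².
Here τ₀ = 1/116.8 = 0.008562 and τ_data = 18/127.3 = 0.141398, so τ_n = 0.149960.
Rearranging for μ₀: μ₀ = (μ_n·τ_n − τ_data·x̄)/τ₀ = (44.3552·0.149960 − 0.141398·45.4) / 0.008562 = 0.232037/0.008562 ≈ 27.1.

μ₀ = 27.1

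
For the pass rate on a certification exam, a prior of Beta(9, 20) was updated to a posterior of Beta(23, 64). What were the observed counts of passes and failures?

14 passes and 44 failures

A Beta(α, β) prior with s successes and f failures in binomial data gives a Beta(α+s, β+f) posterior.
So s = 23 − 9 = 14 and f = 64 − 20 = 44.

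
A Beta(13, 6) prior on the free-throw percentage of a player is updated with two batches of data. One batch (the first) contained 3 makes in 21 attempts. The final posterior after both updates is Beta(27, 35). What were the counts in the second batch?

Sequential conjugate updates are equivalent to a single update on the pooled data, so total successes = posterior α − prior α and total failures = posterior β − prior β.
Total across both batches: 27−13=14 makes, 35−6=29 misses.
Subtract the first batch: 14−3=11 makes and 29−18=11 misses.

11 makes and 11 misses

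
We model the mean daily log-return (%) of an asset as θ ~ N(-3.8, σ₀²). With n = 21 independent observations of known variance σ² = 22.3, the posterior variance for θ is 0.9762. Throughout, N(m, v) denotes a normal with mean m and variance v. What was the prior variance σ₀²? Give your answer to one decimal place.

Posterior precision equals prior precision plus data precision: 1/σ_n² = 1/σ₀² + n/σ².
So 1/σ₀² = 1/0.9762 − 21/22.3 = 1.024380 − 0.941704 = 0.082676.
Hence σ₀² = 1/0.082676 ≈ 12.1.

σ₀² = 12.1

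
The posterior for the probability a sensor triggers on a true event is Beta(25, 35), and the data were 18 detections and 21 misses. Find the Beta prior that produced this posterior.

A Beta(α, β) prior with s successes and f failures in binomial data gives a Beta(α+s, β+f) posterior.
Subtract the data counts: 25−18=7, 35−21=14.

Beta(7, 14)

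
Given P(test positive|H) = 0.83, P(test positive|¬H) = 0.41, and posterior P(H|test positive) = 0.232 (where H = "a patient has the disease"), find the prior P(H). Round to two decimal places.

P(H) = 0.13

Bayes' rule in odds form gives O(H|E) = O(H)·[P(E|H)/P(E|¬H)], hence O(H) = O(H|E)/LR.
Posterior odds = 0.232/(1−0.232) = 0.3021. LR = 0.83/0.41 = 2.0244.
Prior odds = 0.3021/2.0244 = 0.1492, so P(H) = 0.1492/(1+0.1492) ≈ 0.13.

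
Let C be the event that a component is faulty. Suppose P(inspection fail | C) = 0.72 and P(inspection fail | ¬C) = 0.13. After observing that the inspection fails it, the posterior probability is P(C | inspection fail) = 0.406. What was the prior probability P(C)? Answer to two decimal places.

P(C) = 0.11

Bayes' rule in odds form gives O(C|E) = O(C)·[P(E|C)/P(E|¬C)], hence O(C) = O(C|E)/LR.
Posterior odds = 0.406/(1−0.406) = 0.6835. LR = 0.72/0.13 = 5.5385.
Prior odds = 0.6835/5.5385 = 0.1234, so P(C) = 0.1234/(1+0.1234) ≈ 0.11.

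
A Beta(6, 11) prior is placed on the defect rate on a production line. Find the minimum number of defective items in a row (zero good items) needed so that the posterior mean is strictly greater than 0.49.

After k defective items and 0 good items the posterior is Beta(6+k, 11), with mean (6+k)/(6+11+k).
Set (6+k)/(17+k) > 0.49 and solve: k > (0.49·17 − 6)/(1 − 0.49) = 4.569.
The smallest integer exceeding 4.569 is 5, and checking k=5: (11)/(22) = 0.5000 > 0.49.

k = 5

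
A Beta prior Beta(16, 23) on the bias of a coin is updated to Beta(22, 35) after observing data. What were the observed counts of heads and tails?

6 heads and 12 tails

Beta is conjugate to the binomial likelihood: posterior = Beta(a+s, b+f).
Match parameters: s=22−16=6, f=35−23=12.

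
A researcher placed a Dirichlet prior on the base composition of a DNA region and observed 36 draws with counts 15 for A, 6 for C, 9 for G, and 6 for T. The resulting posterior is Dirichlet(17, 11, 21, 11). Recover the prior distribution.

For a Dirichlet(α) prior with multinomial counts c, the posterior is Dirichlet(α + c) componentwise.
Subtract each count from the matching posterior parameter: 17−15=2, 11−6=5, 21−9=12, 11−6=5.

Dirichlet(2, 5, 12, 5)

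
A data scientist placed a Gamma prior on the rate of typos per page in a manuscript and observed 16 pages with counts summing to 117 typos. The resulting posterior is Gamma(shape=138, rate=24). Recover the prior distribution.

Gamma(shape=21, rate=8)

A Gamma(α, β) prior (rate parametrization) on a Poisson rate with n observations summing to S gives posterior Gamma(α+S, β+n).
So α = 138 − 117 = 21 and β = 24 − 16 = 8.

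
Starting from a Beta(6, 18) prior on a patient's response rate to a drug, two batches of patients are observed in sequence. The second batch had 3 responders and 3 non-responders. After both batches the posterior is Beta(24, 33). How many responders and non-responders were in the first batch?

Because Beta–binomial updating is additive in the counts, the combined data contributed (α_post−α_prior, β_post−β_prior) successes and failures.
Total across both batches: 24−6=18 responders, 33−18=15 non-responders.
Subtract the second batch: 18−3=15 responders and 15−3=12 non-responders.

15 responders and 12 non-responders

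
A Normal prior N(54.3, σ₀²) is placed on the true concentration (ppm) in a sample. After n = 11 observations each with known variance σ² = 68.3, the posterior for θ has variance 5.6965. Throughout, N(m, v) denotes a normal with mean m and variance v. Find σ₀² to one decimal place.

For the Normal–Normal model with known σ², precisions add: τ_n = τ₀ + n/σ².
So 1/σ₀² = 1/5.6965 − 11/68.3 = 0.175546 − 0.161054 = 0.014492.
Hence σ₀² = 1/0.014492 ≈ 69.0.

σ₀² = 69.0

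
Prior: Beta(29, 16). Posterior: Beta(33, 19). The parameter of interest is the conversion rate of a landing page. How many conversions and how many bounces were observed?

A Beta(a, b) prior with s successes and f failures in binomial data gives a Beta(a+s, b+f) posterior.
So s = 33 − 29 = 4 and f = 19 − 16 = 3.

4 conversions and 3 bounces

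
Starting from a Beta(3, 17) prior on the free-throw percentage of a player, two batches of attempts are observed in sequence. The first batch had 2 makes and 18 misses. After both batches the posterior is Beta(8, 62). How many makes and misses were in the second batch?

3 makes and 27 misses

Because Beta–binomial updating is additive in the counts, the combined data contributed (α_post−α_prior, β_post−β_prior) successes and failures.
Total across both batches: 8−3=5 makes, 62−17=45 misses.
Subtract the first batch: 5−2=3 makes and 45−18=27 misses.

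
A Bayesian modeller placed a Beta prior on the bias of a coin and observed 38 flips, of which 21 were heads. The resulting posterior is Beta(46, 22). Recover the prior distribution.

A Beta(a, b) prior with s successes and f failures in binomial data gives a Beta(a+s, b+f) posterior.
So a = 46 − 21 = 25 and b = 22 − 17 = 5.

Beta(25, 5)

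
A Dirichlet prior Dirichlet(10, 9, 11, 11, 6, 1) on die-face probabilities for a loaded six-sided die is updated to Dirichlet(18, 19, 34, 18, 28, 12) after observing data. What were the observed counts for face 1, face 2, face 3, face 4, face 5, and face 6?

counts (8, 10, 23, 7, 22, 11)

For a Dirichlet(α) prior with multinomial counts c, the posterior is Dirichlet(α + c) componentwise.
Counts are posterior − prior componentwise: 18−10=8, 19−9=10, 34−11=23, 18−11=7, 28−6=22, 12−1=11.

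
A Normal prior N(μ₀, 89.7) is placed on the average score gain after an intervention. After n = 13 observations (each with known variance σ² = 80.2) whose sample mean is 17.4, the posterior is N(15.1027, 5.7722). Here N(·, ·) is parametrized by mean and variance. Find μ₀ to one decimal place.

μ₀ = -18.3

The posterior mean is a precision-weighted average: μ_n = (τ₀μ₀ + τ_data·x̄)/(τ₀+τ_data), with τ₀=1/σ₀² and τ_data=n/σ².
Here τ₀ = 1/89.7 = 0.011148 and τ_data = 13/80.2 = 0.162095, so τ_n = 0.173243.
Rearranging for μ₀: μ₀ = (μ_n·τ_n − τ_data·x̄)/τ₀ = (15.1027·0.173243 − 0.162095·17.4) / 0.011148 = -0.204016/0.011148 ≈ -18.3.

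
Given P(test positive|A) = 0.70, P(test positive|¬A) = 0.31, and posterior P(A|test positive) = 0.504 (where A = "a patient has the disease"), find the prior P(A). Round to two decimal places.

In odds form, posterior odds = prior odds × likelihood ratio, so prior odds = posterior odds ÷ LR.
Posterior odds = 0.504/(1−0.504) = 1.0161. LR = 0.70/0.31 = 2.2581.
Prior odds = 1.0161/2.2581 = 0.4500, so P(A) = 0.4500/(1+0.4500) ≈ 0.31.

P(A) = 0.31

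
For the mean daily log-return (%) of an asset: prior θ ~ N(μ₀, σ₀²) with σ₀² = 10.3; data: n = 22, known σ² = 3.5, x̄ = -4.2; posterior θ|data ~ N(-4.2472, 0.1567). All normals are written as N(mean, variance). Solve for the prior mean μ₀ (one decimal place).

μ₀ = -7.3

With known observation variance, the Normal–Normal posterior has precision τ_n = τ₀ + n/σ² and mean μ_n = (τ₀μ₀ + (n/σ²)x̄)/τ_n.
Here τ₀ = 1/10.3 = 0.097087 and τ_data = 22/3.5 = 6.285714, so τ_n = 6.382801.
Rearranging for μ₀: μ₀ = (μ_n·τ_n − τ_data·x̄)/τ₀ = (-4.2472·6.382801 − 6.285714·-4.2) / 0.097087 = -0.709034/0.097087 ≈ -7.3.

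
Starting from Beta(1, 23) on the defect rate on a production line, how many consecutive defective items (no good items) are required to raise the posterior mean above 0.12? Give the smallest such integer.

k = 3

After k defective items and 0 good items the posterior is Beta(1+k, 23), with mean (1+k)/(1+23+k).
Set (1+k)/(24+k) > 0.12 and solve: k > (0.12·24 − 1)/(1 − 0.12) = 2.136.
The smallest integer exceeding 2.136 is 3.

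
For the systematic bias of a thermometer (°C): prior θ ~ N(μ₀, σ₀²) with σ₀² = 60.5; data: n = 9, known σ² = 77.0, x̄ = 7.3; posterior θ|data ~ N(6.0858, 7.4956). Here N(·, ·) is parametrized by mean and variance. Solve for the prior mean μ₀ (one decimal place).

μ₀ = -2.5

The posterior mean is a precision-weighted average: μ_n = (τ₀μ₀ + τ_data·x̄)/(τ₀+τ_data), with τ₀=1/σ₀² and τ_data=n/σ².
Here τ₀ = 1/60.5 = 0.016529 and τ_data = 9/77.0 = 0.116883, so τ_n = 0.133412.
Rearranging for μ₀: μ₀ = (μ_n·τ_n − τ_data·x̄)/τ₀ = (6.0858·0.133412 − 0.116883·7.3) / 0.016529 = -0.041327/0.016529 ≈ -2.5.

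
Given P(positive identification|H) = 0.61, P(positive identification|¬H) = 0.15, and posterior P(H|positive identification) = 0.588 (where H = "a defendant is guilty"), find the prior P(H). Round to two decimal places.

P(H) = 0.26

In odds form, posterior odds = prior odds × likelihood ratio, so prior odds = posterior odds ÷ LR.
Posterior odds = 0.588/(1−0.588) = 1.4272. LR = 0.61/0.15 = 4.0667.
Prior odds = 1.4272/4.0667 = 0.3509, so P(H) = 0.3509/(1+0.3509) ≈ 0.26.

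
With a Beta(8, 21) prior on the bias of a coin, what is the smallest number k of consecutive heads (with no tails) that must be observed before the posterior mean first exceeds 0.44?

After k heads and 0 tails the posterior is Beta(8+k, 21), with mean (8+k)/(8+21+k).
Set (8+k)/(29+k) > 0.44 and solve: k > (0.44·29 − 8)/(1 − 0.44) = 8.500.
The smallest integer exceeding 8.500 is 9.

k = 9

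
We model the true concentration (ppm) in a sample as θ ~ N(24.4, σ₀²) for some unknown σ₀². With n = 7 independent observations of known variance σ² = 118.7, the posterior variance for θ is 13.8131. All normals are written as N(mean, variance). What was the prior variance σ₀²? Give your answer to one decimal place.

σ₀² = 74.5

For the Normal–Normal model with known σ², precisions add: τ_n = τ₀ + n/σ².
So 1/σ₀² = 1/13.8131 − 7/118.7 = 0.072395 − 0.058972 = 0.013423.
Hence σ₀² = 1/0.013423 ≈ 74.5.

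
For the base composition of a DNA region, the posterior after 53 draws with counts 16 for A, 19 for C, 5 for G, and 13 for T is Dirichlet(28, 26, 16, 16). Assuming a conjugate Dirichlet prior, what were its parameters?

For a Dirichlet(α) prior with multinomial counts c, the posterior is Dirichlet(α + c) componentwise.
Subtract each count from the matching posterior parameter: 28−16=12, 26−19=7, 16−5=11, 16−13=3.

Dirichlet(12, 7, 11, 3)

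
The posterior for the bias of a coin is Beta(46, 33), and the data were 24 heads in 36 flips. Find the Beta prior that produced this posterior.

Beta(22, 21)

Beta is conjugate to the binomial likelihood: posterior = Beta(α+s, β+f).
Subtract the data counts: 46−24=22, 33−12=21.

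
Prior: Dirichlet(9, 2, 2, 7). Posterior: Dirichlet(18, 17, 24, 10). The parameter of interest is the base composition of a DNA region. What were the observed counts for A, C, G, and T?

For a Dirichlet(α) prior with multinomial counts c, the posterior is Dirichlet(α + c) componentwise.
Counts are posterior − prior componentwise: 18−9=9, 17−2=15, 24−2=22, 10−7=3.

counts (9, 15, 22, 3)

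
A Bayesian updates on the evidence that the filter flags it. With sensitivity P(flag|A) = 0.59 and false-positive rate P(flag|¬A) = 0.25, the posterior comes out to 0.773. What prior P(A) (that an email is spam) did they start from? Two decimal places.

In odds form, posterior odds = prior odds × likelihood ratio, so prior odds = posterior odds ÷ LR.
Posterior odds = 0.773/(1−0.773) = 3.4053. LR = 0.59/0.25 = 2.3600.
Prior odds = 3.4053/2.3600 = 1.4429, so P(A) = 1.4429/(1+1.4429) ≈ 0.59.

P(A) = 0.59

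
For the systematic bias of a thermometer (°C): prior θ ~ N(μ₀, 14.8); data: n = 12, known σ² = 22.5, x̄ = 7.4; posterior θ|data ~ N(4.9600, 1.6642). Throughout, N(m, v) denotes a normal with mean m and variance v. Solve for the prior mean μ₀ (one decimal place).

μ₀ = -14.3

The posterior mean is a precision-weighted average: μ_n = (τ₀μ₀ + τ_data·x̄)/(τ₀+τ_data), with τ₀=1/σ₀² and τ_data=n/σ².
Here τ₀ = 1/14.8 = 0.067568 and τ_data = 12/22.5 = 0.533333, so τ_n = 0.600901.
Rearranging for μ₀: μ₀ = (μ_n·τ_n − τ_data·x̄)/τ₀ = (4.9600·0.600901 − 0.533333·7.4) / 0.067568 = -0.966195/0.067568 ≈ -14.3.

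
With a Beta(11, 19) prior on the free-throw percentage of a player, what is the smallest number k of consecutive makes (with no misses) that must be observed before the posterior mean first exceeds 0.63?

k = 22

After k makes and 0 misses the posterior is Beta(11+k, 19), with mean (11+k)/(11+19+k).
Set (11+k)/(30+k) > 0.63 and solve: k > (0.63·30 − 11)/(1 − 0.63) = 21.351.
The smallest integer exceeding 21.351 is 22.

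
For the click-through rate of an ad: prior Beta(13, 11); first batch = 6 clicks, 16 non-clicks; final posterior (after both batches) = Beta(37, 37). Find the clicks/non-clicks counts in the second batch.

18 clicks and 10 non-clicks

Because Beta–binomial updating is additive in the counts, the combined data contributed (α_post−α_prior, β_post−β_prior) successes and failures.
Total across both batches: 37−13=24 clicks, 37−11=26 non-clicks.
Subtract the first batch: 24−6=18 clicks and 26−16=10 non-clicks.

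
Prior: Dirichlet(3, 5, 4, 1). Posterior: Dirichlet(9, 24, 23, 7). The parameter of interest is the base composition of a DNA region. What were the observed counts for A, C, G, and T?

For a Dirichlet(α) prior with multinomial counts c, the posterior is Dirichlet(α + c) componentwise.
Counts are posterior − prior componentwise: 9−3=6, 24−5=19, 23−4=19, 7−1=6.

counts (6, 19, 19, 6)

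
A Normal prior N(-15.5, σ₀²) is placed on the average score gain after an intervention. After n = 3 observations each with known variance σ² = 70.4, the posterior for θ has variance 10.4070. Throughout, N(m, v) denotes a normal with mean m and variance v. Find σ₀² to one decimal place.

σ₀² = 18.7

Posterior precision equals prior precision plus data precision: 1/σ_n² = 1/σ₀² + n/σ².
So 1/σ₀² = 1/10.4070 − 3/70.4 = 0.096089 − 0.042614 = 0.053475.
Hence σ₀² = 1/0.053475 ≈ 18.7.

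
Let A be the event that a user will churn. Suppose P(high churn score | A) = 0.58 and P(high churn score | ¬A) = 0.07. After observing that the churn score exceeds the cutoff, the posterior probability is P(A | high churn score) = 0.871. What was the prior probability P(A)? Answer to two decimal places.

P(A) = 0.45

Bayes' rule in odds form gives O(A|E) = O(A)·[P(E|A)/P(E|¬A)], hence O(A) = O(A|E)/LR.
Posterior odds = 0.871/(1−0.871) = 6.7519. LR = 0.58/0.07 = 8.2857.
Prior odds = 6.7519/8.2857 = 0.8149, so P(A) = 0.8149/(1+0.8149) ≈ 0.45.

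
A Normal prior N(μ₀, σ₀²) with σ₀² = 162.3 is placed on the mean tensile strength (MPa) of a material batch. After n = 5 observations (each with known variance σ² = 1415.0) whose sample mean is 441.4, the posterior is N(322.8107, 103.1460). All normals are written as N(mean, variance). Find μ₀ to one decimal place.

With known observation variance, the Normal–Normal posterior has precision τ_n = τ₀ + n/σ² and mean μ_n = (τ₀μ₀ + (n/σ²)x̄)/τ_n.
Here τ₀ = 1/162.3 = 0.006161 and τ_data = 5/1415.0 = 0.003534, so τ_n = 0.009695.
Rearranging for μ₀: μ₀ = (μ_n·τ_n − τ_data·x̄)/τ₀ = (322.8107·0.009695 − 0.003534·441.4) / 0.006161 = 1.569742/0.006161 ≈ 254.8.

μ₀ = 254.8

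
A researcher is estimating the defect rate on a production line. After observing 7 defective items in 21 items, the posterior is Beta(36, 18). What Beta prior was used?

Beta is conjugate to the binomial likelihood: posterior = Beta(a+s, b+f).
So a = 36 − 7 = 29 and b = 18 − 14 = 4.

Beta(29, 4)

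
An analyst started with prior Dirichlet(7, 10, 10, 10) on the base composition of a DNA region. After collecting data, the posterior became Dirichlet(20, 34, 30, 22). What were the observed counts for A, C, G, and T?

counts (13, 24, 20, 12)

For a Dirichlet(α) prior with multinomial counts c, the posterior is Dirichlet(α + c) componentwise.
Counts are posterior − prior componentwise: 20−7=13, 34−10=24, 30−10=20, 22−10=12.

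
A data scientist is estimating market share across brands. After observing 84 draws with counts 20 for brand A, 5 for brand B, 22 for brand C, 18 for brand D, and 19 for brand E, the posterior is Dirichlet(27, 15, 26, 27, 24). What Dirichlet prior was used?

For a Dirichlet(α) prior with multinomial counts c, the posterior is Dirichlet(α + c) componentwise.
Subtract each count from the matching posterior parameter: 27−20=7, 15−5=10, 26−22=4, 27−18=9, 24−19=5.

Dirichlet(7, 10, 4, 9, 5)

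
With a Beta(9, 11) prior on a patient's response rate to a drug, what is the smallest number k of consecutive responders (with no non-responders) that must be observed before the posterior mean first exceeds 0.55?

k = 5

After k responders and 0 non-responders the posterior is Beta(9+k, 11), with mean (9+k)/(9+11+k).
Set (9+k)/(20+k) > 0.55 and solve: k > (0.55·20 − 9)/(1 − 0.55) = 4.444.
The smallest integer exceeding 4.444 is 5, and checking k=5: (14)/(25) = 0.5600 > 0.55.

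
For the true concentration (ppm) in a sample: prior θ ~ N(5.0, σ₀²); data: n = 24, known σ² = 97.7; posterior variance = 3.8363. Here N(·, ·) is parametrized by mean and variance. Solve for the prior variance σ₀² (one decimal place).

For the Normal–Normal model with known σ², precisions add: τ_n = τ₀ + n/σ².
So 1/σ₀² = 1/3.8363 − 24/97.7 = 0.260668 − 0.245650 = 0.015018.
Hence σ₀² = 1/0.015018 ≈ 66.6.

σ₀² = 66.6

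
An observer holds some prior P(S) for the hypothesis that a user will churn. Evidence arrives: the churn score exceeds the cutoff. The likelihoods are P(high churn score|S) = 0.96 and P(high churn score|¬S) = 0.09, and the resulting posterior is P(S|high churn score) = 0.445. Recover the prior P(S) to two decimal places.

P(S) = 0.07

In odds form, posterior odds = prior odds × likelihood ratio, so prior odds = posterior odds ÷ LR.
Posterior odds = 0.445/(1−0.445) = 0.8018. LR = 0.96/0.09 = 10.6667.
Prior odds = 0.8018/10.6667 = 0.0752, so P(S) = 0.0752/(1+0.0752) ≈ 0.07.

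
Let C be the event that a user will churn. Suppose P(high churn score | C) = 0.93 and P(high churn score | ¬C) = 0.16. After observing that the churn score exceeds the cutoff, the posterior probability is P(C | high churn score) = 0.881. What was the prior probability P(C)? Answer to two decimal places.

P(C) = 0.56

Bayes' rule in odds form gives O(C|E) = O(C)·[P(E|C)/P(E|¬C)], hence O(C) = O(C|E)/LR.
Posterior odds = 0.881/(1−0.881) = 7.4034. LR = 0.93/0.16 = 5.8125.
Prior odds = 7.4034/5.8125 = 1.2737, so P(C) = 1.2737/(1+1.2737) ≈ 0.56.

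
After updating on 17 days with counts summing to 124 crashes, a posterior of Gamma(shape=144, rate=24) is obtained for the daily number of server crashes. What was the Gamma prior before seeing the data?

Gamma–Poisson conjugacy: posterior shape = α + Σxᵢ, posterior rate = β + n.
So α = 144 − 124 = 20 and β = 24 − 17 = 7.

Gamma(shape=20, rate=7)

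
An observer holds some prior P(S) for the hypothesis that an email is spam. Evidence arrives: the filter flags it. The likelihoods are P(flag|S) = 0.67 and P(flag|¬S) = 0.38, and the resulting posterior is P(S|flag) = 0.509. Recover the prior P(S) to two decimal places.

Bayes' rule in odds form gives O(S|E) = O(S)·[P(E|S)/P(E|¬S)], hence O(S) = O(S|E)/LR.
Posterior odds = 0.509/(1−0.509) = 1.0367. LR = 0.67/0.38 = 1.7632.
Prior odds = 1.0367/1.7632 = 0.5880, so P(S) = 0.5880/(1+0.5880) ≈ 0.37.

P(S) = 0.37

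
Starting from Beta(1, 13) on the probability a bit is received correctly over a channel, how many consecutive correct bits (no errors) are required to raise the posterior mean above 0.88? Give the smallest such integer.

k = 95

After k correct bits and 0 errors the posterior is Beta(1+k, 13), with mean (1+k)/(1+13+k).
Set (1+k)/(14+k) > 0.88 and solve: k > (0.88·14 − 1)/(1 − 0.88) = 94.333.
The smallest integer exceeding 94.333 is 95.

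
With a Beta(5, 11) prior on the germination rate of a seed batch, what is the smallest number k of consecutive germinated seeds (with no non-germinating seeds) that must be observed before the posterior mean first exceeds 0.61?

k = 13

After k germinated seeds and 0 non-germinating seeds the posterior is Beta(5+k, 11), with mean (5+k)/(5+11+k).
Set (5+k)/(16+k) > 0.61 and solve: k > (0.61·16 − 5)/(1 − 0.61) = 12.205.
The smallest integer exceeding 12.205 is 13.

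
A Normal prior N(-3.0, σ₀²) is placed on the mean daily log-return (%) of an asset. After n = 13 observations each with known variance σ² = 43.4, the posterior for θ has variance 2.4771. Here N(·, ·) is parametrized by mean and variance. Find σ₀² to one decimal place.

σ₀² = 9.6

For the Normal–Normal model with known σ², precisions add: τ_n = τ₀ + n/σ².
So 1/σ₀² = 1/2.4771 − 13/43.4 = 0.403698 − 0.299539 = 0.104159.
Hence σ₀² = 1/0.104159 ≈ 9.6.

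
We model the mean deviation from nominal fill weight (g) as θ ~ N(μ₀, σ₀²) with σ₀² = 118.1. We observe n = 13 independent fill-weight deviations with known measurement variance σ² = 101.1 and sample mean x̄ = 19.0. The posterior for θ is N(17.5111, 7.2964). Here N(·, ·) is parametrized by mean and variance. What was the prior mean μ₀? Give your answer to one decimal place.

With known observation variance, the Normal–Normal posterior has precision τ_n = τ₀ + n/σ² and mean μ_n = (τ₀μ₀ + (n/σ²)x̄)/τ_n.
Here τ₀ = 1/118.1 = 0.008467 and τ_data = 13/101.1 = 0.128586, so τ_n = 0.137053.
Rearranging for μ₀: μ₀ = (μ_n·τ_n − τ_data·x̄)/τ₀ = (17.5111·0.137053 − 0.128586·19.0) / 0.008467 = -0.043185/0.008467 ≈ -5.1.

μ₀ = -5.1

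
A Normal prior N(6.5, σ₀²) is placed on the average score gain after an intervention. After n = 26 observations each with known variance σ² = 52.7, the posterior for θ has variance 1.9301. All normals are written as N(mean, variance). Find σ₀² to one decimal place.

σ₀² = 40.4

For the Normal–Normal model with known σ², precisions add: τ_n = τ₀ + n/σ².
So 1/σ₀² = 1/1.9301 − 26/52.7 = 0.518108 − 0.493359 = 0.024749.
Hence σ₀² = 1/0.024749 ≈ 40.4.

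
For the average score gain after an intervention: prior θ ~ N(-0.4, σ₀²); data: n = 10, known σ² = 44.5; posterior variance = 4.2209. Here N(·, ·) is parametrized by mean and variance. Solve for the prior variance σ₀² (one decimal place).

σ₀² = 82.0

Posterior precision equals prior precision plus data precision: 1/σ_n² = 1/σ₀² + n/σ².
So 1/σ₀² = 1/4.2209 − 10/44.5 = 0.236916 − 0.224719 = 0.012197.
Hence σ₀² = 1/0.012197 ≈ 82.0.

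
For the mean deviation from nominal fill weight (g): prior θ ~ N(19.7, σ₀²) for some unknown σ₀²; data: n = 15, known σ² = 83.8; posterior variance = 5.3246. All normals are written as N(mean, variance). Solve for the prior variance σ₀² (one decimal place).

For the Normal–Normal model with known σ², precisions add: τ_n = τ₀ + n/σ².
So 1/σ₀² = 1/5.3246 − 15/83.8 = 0.187808 − 0.178998 = 0.008810.
Hence σ₀² = 1/0.008810 ≈ 113.5.

σ₀² = 113.5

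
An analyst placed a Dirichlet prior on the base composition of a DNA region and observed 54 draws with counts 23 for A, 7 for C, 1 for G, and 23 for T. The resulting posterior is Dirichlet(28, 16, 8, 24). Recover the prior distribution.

Dirichlet(5, 9, 7, 1)

For a Dirichlet(α) prior with multinomial counts c, the posterior is Dirichlet(α + c) componentwise.
Subtract each count from the matching posterior parameter: 28−23=5, 16−7=9, 8−1=7, 24−23=1.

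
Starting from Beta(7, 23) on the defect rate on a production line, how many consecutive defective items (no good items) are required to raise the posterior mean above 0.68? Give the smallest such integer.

After k defective items and 0 good items the posterior is Beta(7+k, 23), with mean (7+k)/(7+23+k).
Set (7+k)/(30+k) > 0.68 and solve: k > (0.68·30 − 7)/(1 − 0.68) = 41.875.
The smallest integer exceeding 41.875 is 42, and checking k=42: (49)/(72) = 0.6806 > 0.68.

k = 42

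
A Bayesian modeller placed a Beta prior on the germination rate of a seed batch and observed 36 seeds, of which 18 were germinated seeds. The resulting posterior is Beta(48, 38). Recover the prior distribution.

Beta(30, 20)

Under Beta–binomial conjugacy the posterior parameters are (α+s, β+f).
So α = 48 − 18 = 30 and β = 38 − 18 = 20.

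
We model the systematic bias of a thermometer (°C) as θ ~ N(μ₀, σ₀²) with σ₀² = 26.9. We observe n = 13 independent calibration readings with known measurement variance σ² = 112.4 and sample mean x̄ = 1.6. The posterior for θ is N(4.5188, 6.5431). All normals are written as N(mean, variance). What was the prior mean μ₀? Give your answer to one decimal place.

μ₀ = 13.6

The posterior mean is a precision-weighted average: μ_n = (τ₀μ₀ + τ_data·x̄)/(τ₀+τ_data), with τ₀=1/σ₀² and τ_data=n/σ².
Here τ₀ = 1/26.9 = 0.037175 and τ_data = 13/112.4 = 0.115658, so τ_n = 0.152833.
Rearranging for μ₀: μ₀ = (μ_n·τ_n − τ_data·x̄)/τ₀ = (4.5188·0.152833 − 0.115658·1.6) / 0.037175 = 0.505569/0.037175 ≈ 13.6.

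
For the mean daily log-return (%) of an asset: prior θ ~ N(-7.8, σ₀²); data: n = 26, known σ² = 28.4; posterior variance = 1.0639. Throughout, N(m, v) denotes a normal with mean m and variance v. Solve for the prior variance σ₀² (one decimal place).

For the Normal–Normal model with known σ², precisions add: τ_n = τ₀ + n/σ².
So 1/σ₀² = 1/1.0639 − 26/28.4 = 0.939938 − 0.915493 = 0.024445.
Hence σ₀² = 1/0.024445 ≈ 40.9.

σ₀² = 40.9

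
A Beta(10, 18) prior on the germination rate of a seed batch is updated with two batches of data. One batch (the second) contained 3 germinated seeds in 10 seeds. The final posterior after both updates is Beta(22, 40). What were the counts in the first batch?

9 germinated seeds and 15 non-germinating seeds

Because Beta–binomial updating is additive in the counts, the combined data contributed (α_post−α_prior, β_post−β_prior) successes and failures.
Total across both batches: 22−10=12 germinated seeds, 40−18=22 non-germinating seeds.
Subtract the second batch: 12−3=9 germinated seeds and 22−7=15 non-germinating seeds.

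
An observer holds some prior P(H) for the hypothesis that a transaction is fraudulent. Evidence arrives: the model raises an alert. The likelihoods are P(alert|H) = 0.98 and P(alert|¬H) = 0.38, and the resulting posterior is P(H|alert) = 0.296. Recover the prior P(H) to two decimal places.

P(H) = 0.14

Bayes' rule in odds form gives O(H|E) = O(H)·[P(E|H)/P(E|¬H)], hence O(H) = O(H|E)/LR.
Posterior odds = 0.296/(1−0.296) = 0.4205. LR = 0.98/0.38 = 2.5789.
Prior odds = 0.4205/2.5789 = 0.1631, so P(H) = 0.1631/(1+0.1631) ≈ 0.14.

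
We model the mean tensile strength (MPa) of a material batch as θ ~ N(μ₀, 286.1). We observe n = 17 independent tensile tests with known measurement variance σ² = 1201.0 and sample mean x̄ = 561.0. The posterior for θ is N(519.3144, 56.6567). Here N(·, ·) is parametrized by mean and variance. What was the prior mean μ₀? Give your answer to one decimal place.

The posterior mean is a precision-weighted average: μ_n = (τ₀μ₀ + τ_data·x̄)/(τ₀+τ_data), with τ₀=1/σ₀² and τ_data=n/σ².
Here τ₀ = 1/286.1 = 0.003495 and τ_data = 17/1201.0 = 0.014155, so τ_n = 0.017650.
Rearranging for μ₀: μ₀ = (μ_n·τ_n − τ_data·x̄)/τ₀ = (519.3144·0.017650 − 0.014155·561.0) / 0.003495 = 1.224944/0.003495 ≈ 350.5.

μ₀ = 350.5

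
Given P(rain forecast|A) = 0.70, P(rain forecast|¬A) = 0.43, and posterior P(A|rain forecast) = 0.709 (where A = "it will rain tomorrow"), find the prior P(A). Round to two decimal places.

Bayes' rule in odds form gives O(A|E) = O(A)·[P(E|A)/P(E|¬A)], hence O(A) = O(A|E)/LR.
Posterior odds = 0.709/(1−0.709) = 2.4364. LR = 0.70/0.43 = 1.6279.
Prior odds = 2.4364/1.6279 = 1.4967, so P(A) = 1.4967/(1+1.4967) ≈ 0.60.

P(A) = 0.60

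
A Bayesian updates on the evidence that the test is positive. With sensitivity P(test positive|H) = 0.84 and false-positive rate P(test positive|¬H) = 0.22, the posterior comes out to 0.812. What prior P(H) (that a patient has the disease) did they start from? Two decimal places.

P(H) = 0.53

In odds form, posterior odds = prior odds × likelihood ratio, so prior odds = posterior odds ÷ LR.
Posterior odds = 0.812/(1−0.812) = 4.3191. LR = 0.84/0.22 = 3.8182.
Prior odds = 4.3191/3.8182 = 1.1312, so P(H) = 1.1312/(1+1.1312) ≈ 0.53.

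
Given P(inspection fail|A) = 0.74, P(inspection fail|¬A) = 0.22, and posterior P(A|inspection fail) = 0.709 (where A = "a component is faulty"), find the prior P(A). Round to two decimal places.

In odds form, posterior odds = prior odds × likelihood ratio, so prior odds = posterior odds ÷ LR.
Posterior odds = 0.709/(1−0.709) = 2.4364. LR = 0.74/0.22 = 3.3636.
Prior odds = 2.4364/3.3636 = 0.7243, so P(A) = 0.7243/(1+0.7243) ≈ 0.42.

P(A) = 0.42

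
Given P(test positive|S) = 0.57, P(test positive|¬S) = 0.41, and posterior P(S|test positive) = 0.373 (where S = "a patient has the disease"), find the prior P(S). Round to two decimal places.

P(S) = 0.30

Bayes' rule in odds form gives O(S|E) = O(S)·[P(E|S)/P(E|¬S)], hence O(S) = O(S|E)/LR.
Posterior odds = 0.373/(1−0.373) = 0.5949. LR = 0.57/0.41 = 1.3902.
Prior odds = 0.5949/1.3902 = 0.4279, so P(S) = 0.4279/(1+0.4279) ≈ 0.30.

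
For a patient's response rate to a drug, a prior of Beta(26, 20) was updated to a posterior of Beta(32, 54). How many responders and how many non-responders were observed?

Under Beta–binomial conjugacy the posterior parameters are (a+s, b+f).
Match parameters: s=32−26=6, f=54−20=34.

6 responders and 34 non-responders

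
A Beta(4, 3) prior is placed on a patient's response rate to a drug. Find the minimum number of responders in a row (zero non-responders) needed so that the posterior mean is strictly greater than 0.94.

k = 44

After k responders and 0 non-responders the posterior is Beta(4+k, 3), with mean (4+k)/(4+3+k).
Set (4+k)/(7+k) > 0.94 and solve: k > (0.94·7 − 4)/(1 − 0.94) = 43.000.
The smallest integer exceeding 43.000 is 44.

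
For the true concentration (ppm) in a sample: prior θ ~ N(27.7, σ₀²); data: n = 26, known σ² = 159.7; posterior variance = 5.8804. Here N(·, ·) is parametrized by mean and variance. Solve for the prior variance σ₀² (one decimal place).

Posterior precision equals prior precision plus data precision: 1/σ_n² = 1/σ₀² + n/σ².
So 1/σ₀² = 1/5.8804 − 26/159.7 = 0.170056 − 0.162805 = 0.007251.
Hence σ₀² = 1/0.007251 ≈ 137.9.

σ₀² = 137.9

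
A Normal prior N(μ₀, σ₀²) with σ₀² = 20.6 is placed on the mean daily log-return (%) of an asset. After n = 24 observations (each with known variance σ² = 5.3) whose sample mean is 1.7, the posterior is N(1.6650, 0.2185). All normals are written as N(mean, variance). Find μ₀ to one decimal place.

μ₀ = -1.6

With known observation variance, the Normal–Normal posterior has precision τ_n = τ₀ + n/σ² and mean μ_n = (τ₀μ₀ + (n/σ²)x̄)/τ_n.
Here τ₀ = 1/20.6 = 0.048544 and τ_data = 24/5.3 = 4.528302, so τ_n = 4.576846.
Rearranging for μ₀: μ₀ = (μ_n·τ_n − τ_data·x̄)/τ₀ = (1.6650·4.576846 − 4.528302·1.7) / 0.048544 = -0.077665/0.048544 ≈ -1.6.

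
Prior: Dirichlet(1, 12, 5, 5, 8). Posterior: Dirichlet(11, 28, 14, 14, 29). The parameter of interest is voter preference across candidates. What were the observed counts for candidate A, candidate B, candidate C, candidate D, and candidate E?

For a Dirichlet(α) prior with multinomial counts c, the posterior is Dirichlet(α + c) componentwise.
Counts are posterior − prior componentwise: 11−1=10, 28−12=16, 14−5=9, 14−5=9, 29−8=21.

counts (10, 16, 9, 9, 21)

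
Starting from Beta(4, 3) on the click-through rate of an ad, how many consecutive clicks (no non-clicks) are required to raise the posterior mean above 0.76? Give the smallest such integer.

k = 6

After k clicks and 0 non-clicks the posterior is Beta(4+k, 3), with mean (4+k)/(4+3+k).
Set (4+k)/(7+k) > 0.76 and solve: k > (0.76·7 − 4)/(1 − 0.76) = 5.500.
The smallest integer exceeding 5.500 is 6, and checking k=6: (10)/(13) = 0.7692 > 0.76.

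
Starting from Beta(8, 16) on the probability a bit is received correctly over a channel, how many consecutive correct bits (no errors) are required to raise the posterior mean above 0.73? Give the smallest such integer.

After k correct bits and 0 errors the posterior is Beta(8+k, 16), with mean (8+k)/(8+16+k).
Set (8+k)/(24+k) > 0.73 and solve: k > (0.73·24 − 8)/(1 − 0.73) = 35.259.
The smallest integer exceeding 35.259 is 36.

k = 36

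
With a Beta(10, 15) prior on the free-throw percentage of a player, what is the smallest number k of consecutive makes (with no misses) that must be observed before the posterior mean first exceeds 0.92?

After k makes and 0 misses the posterior is Beta(10+k, 15), with mean (10+k)/(10+15+k).
Set (10+k)/(25+k) > 0.92 and solve: k > (0.92·25 − 10)/(1 − 0.92) = 162.500.
The smallest integer exceeding 162.500 is 163, and checking k=163: (173)/(188) = 0.9202 > 0.92.

k = 163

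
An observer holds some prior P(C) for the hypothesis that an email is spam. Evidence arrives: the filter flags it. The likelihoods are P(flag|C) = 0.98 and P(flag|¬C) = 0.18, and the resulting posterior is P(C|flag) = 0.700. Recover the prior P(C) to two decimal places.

P(C) = 0.30

Bayes' rule in odds form gives O(C|E) = O(C)·[P(E|C)/P(E|¬C)], hence O(C) = O(C|E)/LR.
Posterior odds = 0.700/(1−0.700) = 2.3333. LR = 0.98/0.18 = 5.4444.
Prior odds = 2.3333/5.4444 = 0.4286, so P(C) = 0.4286/(1+0.4286) ≈ 0.30.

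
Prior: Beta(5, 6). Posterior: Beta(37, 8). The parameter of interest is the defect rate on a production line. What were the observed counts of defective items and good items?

32 defective items and 2 good items

Under Beta–binomial conjugacy the posterior parameters are (α+s, β+f).
So s = 37 − 5 = 32 and f = 8 − 6 = 2.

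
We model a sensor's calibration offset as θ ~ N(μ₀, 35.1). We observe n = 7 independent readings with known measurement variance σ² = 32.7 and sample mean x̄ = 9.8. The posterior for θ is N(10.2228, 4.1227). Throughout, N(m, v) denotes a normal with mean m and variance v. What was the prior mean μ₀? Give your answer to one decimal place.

μ₀ = 13.4

With known observation variance, the Normal–Normal posterior has precision τ_n = τ₀ + n/σ² and mean μ_n = (τ₀μ₀ + (n/σ²)x̄)/τ_n.
Here τ₀ = 1/35.1 = 0.028490 and τ_data = 7/32.7 = 0.214067, so τ_n = 0.242557.
Rearranging for μ₀: μ₀ = (μ_n·τ_n − τ_data·x̄)/τ₀ = (10.2228·0.242557 − 0.214067·9.8) / 0.028490 = 0.381755/0.028490 ≈ 13.4.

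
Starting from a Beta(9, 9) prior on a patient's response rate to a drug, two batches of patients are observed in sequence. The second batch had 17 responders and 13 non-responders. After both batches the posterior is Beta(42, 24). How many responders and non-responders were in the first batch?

Because Beta–binomial updating is additive in the counts, the combined data contributed (α_post−α_prior, β_post−β_prior) successes and failures.
Total across both batches: 42−9=33 responders, 24−9=15 non-responders.
Subtract the second batch: 33−17=16 responders and 15−13=2 non-responders.

16 responders and 2 non-responders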